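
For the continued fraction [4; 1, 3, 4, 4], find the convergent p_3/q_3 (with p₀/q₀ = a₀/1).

Using pₖ = aₖpₖ₋₁ + pₖ₋₂, qₖ = aₖqₖ₋₁ + qₖ₋₂ (with p₋₁=1, p₋₂=0, q₋₁=0, q₋₂=1):
  k=0: a=4, p=4, q=1
  k=1: a=1, p=5, q=1
  k=2: a=3, p=19, q=4
  k=3: a=4, p=81, q=17

81/17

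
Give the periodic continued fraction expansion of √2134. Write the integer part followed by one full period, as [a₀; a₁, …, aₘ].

a₀ = ⌊√2134⌋ = 46.
With m₀=0, d₀=1 and mₖ₊₁ = dₖaₖ − mₖ, dₖ₊₁ = (n − mₖ₊₁²)/dₖ, aₖ₊₁ = ⌊(a₀+mₖ₊₁)/dₖ₊₁⌋:
  k=1: m=46, d=18, a=5
  k=2: m=44, d=11, a=8
  k=3: m=44, d=18, a=5
  k=4: m=46, d=1, a=92
d=1 and a=2a₀=92 at k=4, so the next step gives (m, d) = (46, 18) again — its k=1 value — and the period has length 4.

[46; 5, 8, 5, 92]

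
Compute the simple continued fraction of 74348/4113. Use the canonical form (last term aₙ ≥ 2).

[18; 13, 10, 7, 1, 3]

74348 = 18·4113 + 314
4113 = 13·314 + 31
314 = 10·31 + 4
31 = 7·4 + 3
4 = 1·3 + 1
3 = 3·1 + 0  (stop)
So 74348/4113 = [18; 13, 10, 7, 1, 3].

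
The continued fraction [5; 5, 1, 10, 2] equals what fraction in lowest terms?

Fold from the inside: start with 2/1.
  10 + 1/2 = 21/2
  1 + 2/21 = 23/21
  5 + 21/23 = 136/23
  5 + 23/136 = 703/136

703/136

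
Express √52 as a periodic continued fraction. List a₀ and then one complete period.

[7; 4, 1, 2, 1, 4, 14]

a₀ = ⌊√52⌋ = 7.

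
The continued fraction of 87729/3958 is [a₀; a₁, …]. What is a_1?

87729 = 22·3958 + 653   →  a_0 = 22
3958 = 6·653 + 40   →  a_1 = 6

6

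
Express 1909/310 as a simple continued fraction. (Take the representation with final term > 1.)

[6; 6, 3, 16]

1909 = 6*310 + 49
310 = 6*49 + 16
49 = 3*16 + 1
16 = 16*1 + 0  (stop)
So 1909/310 = [6; 6, 3, 16].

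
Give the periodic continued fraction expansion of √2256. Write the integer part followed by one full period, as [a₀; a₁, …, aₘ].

[47; 2, 94]

a₀ = ⌊√2256⌋ = 47.
With m₀=0, d₀=1 and mₖ₊₁ = dₖaₖ − mₖ, dₖ₊₁ = (n − mₖ₊₁²)/dₖ, aₖ₊₁ = ⌊(a₀+mₖ₊₁)/dₖ₊₁⌋:
  k=1: m=47, d=47, a=2
  k=2: m=47, d=1, a=94
d=1 and a=2a₀=94 at k=2, so the next step gives (m, d) = (47, 47) again — its k=1 value — and the period has length 2.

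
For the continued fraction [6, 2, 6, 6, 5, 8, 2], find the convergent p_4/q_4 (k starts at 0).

Using pₖ = aₖpₖ₋₁ + pₖ₋₂, qₖ = aₖqₖ₋₁ + qₖ₋₂ (with p₋₁=1, p₋₂=0, q₋₁=0, q₋₂=1):
  k=0: a=6, p=6, q=1
  k=1: a=2, p=13, q=2
  k=2: a=6, p=84, q=13
  k=3: a=6, p=517, q=80
  k=4: a=5, p=2669, q=413

2669/413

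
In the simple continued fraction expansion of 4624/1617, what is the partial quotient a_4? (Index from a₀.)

9

4624 = 2·1617 + 1390   →  a_0 = 2
1617 = 1·1390 + 227   →  a_1 = 1
1390 = 6·227 + 28   →  a_2 = 6
227 = 8·28 + 3   →  a_3 = 8
28 = 9·3 + 1   →  a_4 = 9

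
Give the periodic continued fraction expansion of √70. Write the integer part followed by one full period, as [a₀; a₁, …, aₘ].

[8; 2, 1, 2, 1, 2, 16]

a₀ = ⌊√70⌋ = 8.
With m₀=0, d₀=1 and mₖ₊₁ = dₖaₖ − mₖ, dₖ₊₁ = (n − mₖ₊₁²)/dₖ, aₖ₊₁ = ⌊(a₀+mₖ₊₁)/dₖ₊₁⌋:
  k=1: m=8, d=6, a=2
  k=2: m=4, d=9, a=1
  k=3: m=5, d=5, a=2
  k=4: m=5, d=9, a=1
  k=5: m=4, d=6, a=2
  k=6: m=8, d=1, a=16
d=1 and a=2a₀=16 at k=6, so the next step gives (m, d) = (8, 6) again — its k=1 value — and the period has length 6.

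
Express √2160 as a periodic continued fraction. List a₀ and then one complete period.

[46; 2, 9, 1, 4, 1, 9, 2, 92]

a₀ = ⌊√2160⌋ = 46.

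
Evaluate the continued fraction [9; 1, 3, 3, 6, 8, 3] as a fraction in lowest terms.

20406/2089

Using pₖ = aₖpₖ₋₁ + pₖ₋₂ and qₖ = aₖqₖ₋₁ + qₖ₋₂:
  k=0: a=9, p=9, q=1
  k=1: a=1, p=10, q=1
  k=2: a=3, p=39, q=4
  k=3: a=3, p=127, q=13
  k=4: a=6, p=801, q=82
  k=5: a=8, p=6535, q=669
  k=6: a=3, p=20406, q=2089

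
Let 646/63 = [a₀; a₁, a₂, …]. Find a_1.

646 = 10·63 + 16   →  a_0 = 10
63 = 3·16 + 15   →  a_1 = 3

3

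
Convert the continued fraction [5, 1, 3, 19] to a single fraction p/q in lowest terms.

Fold from the inside: start with 19/1.
  3 + 1/19 = 58/19
  1 + 19/58 = 77/58
  5 + 58/77 = 443/77

443/77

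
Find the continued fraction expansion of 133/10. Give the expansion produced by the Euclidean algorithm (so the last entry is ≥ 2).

[13; 3, 3]

133 = 13*10 + 3
10 = 3*3 + 1
3 = 3*1 + 0  (stop)
So 133/10 = [13; 3, 3].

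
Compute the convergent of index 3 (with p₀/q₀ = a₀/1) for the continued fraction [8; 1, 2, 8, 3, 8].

217/25

Using pₖ = aₖpₖ₋₁ + pₖ₋₂, qₖ = aₖqₖ₋₁ + qₖ₋₂ (with p₋₁=1, p₋₂=0, q₋₁=0, q₋₂=1):
  k=0: a=8, p=8, q=1
  k=1: a=1, p=9, q=1
  k=2: a=2, p=26, q=3
  k=3: a=8, p=217, q=25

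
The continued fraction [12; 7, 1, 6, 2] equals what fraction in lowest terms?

Using pₖ = aₖpₖ₋₁ + pₖ₋₂ and qₖ = aₖqₖ₋₁ + qₖ₋₂:
  k=0: a=12, p=12, q=1
  k=1: a=7, p=85, q=7
  k=2: a=1, p=97, q=8
  k=3: a=6, p=667, q=55
  k=4: a=2, p=1431, q=118

1431/118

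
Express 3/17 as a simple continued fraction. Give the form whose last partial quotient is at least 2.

3 = 0×17 + 3
17 = 5×3 + 2
3 = 1×2 + 1
2 = 2×1 + 0  (stop)
So 3/17 = [0; 5, 1, 2].

[0; 5, 1, 2]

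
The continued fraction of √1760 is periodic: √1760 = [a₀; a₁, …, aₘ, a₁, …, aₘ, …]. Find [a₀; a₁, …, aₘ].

a₀ = ⌊√1760⌋ = 41.
With m₀=0, d₀=1 and mₖ₊₁ = dₖaₖ − mₖ, dₖ₊₁ = (n − mₖ₊₁²)/dₖ, aₖ₊₁ = ⌊(a₀+mₖ₊₁)/dₖ₊₁⌋:
  k=1: m=41, d=79, a=1
  k=2: m=38, d=4, a=19
  k=3: m=38, d=79, a=1
  k=4: m=41, d=1, a=82
d=1 and a=2a₀=82 at k=4, so the next step gives (m, d) = (41, 79) again — its k=1 value — and the period has length 4.

[41; 1, 19, 1, 82]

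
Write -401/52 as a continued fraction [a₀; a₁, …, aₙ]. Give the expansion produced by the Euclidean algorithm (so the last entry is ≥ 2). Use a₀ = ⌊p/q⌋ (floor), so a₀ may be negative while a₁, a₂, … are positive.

[-8; 3, 2, 7]

-401 = -8*52 + 15
52 = 3*15 + 7
15 = 2*7 + 1
7 = 7*1 + 0  (stop)
So -401/52 = [-8; 3, 2, 7].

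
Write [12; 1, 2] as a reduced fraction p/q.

Fold from the inside: start with 2/1.
  1 + 1/2 = 3/2
  12 + 2/3 = 38/3

38/3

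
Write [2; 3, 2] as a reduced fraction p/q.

Fold from the inside: start with 2/1.
  3 + 1/2 = 7/2
  2 + 2/7 = 16/7

16/7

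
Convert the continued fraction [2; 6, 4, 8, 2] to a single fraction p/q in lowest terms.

Using pₖ = aₖpₖ₋₁ + pₖ₋₂ and qₖ = aₖqₖ₋₁ + qₖ₋₂:
  k=0: a=2, p=2, q=1
  k=1: a=6, p=13, q=6
  k=2: a=4, p=54, q=25
  k=3: a=8, p=445, q=206
  k=4: a=2, p=944, q=437

944/437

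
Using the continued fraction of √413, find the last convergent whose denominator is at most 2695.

√413 = [20; 3, 9, 1, 4, 1, 9, 3, 40, …] (period length 8).
Convergents:
  p_0/q_0 = 20/1
  p_1/q_1 = 61/3
  p_2/q_2 = 569/28
  p_3/q_3 = 630/31
  p_4/q_4 = 3089/152
  p_5/q_5 = 3719/183
  p_6/q_6 = 36560/1799
  p_7/q_7 = 113399/5580
q_6 = 1799 ≤ 2695 < 5580 = q_7, so the answer is 36560/1799.

36560/1799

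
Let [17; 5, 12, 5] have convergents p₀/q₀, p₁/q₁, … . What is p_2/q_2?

1049/61

Using pₖ = aₖpₖ₋₁ + pₖ₋₂, qₖ = aₖqₖ₋₁ + qₖ₋₂ (with p₋₁=1, p₋₂=0, q₋₁=0, q₋₂=1):
  k=0: a=17, p=17, q=1
  k=1: a=5, p=86, q=5
  k=2: a=12, p=1049, q=61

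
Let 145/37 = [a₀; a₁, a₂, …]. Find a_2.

145 = 3·37 + 34   →  a_0 = 3
37 = 1·34 + 3   →  a_1 = 1
34 = 11·3 + 1   →  a_2 = 11

11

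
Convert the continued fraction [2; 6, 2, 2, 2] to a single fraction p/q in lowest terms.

166/77

Using pₖ = aₖpₖ₋₁ + pₖ₋₂ and qₖ = aₖqₖ₋₁ + qₖ₋₂:
  k=0: a=2, p=2, q=1
  k=1: a=6, p=13, q=6
  k=2: a=2, p=28, q=13
  k=3: a=2, p=69, q=32
  k=4: a=2, p=166, q=77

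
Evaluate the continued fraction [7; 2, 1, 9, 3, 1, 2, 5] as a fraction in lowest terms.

Fold from the inside: start with 5/1.
  2 + 1/5 = 11/5
  1 + 5/11 = 16/11
  3 + 11/16 = 59/16
  9 + 16/59 = 547/59
  1 + 59/547 = 606/547
  2 + 547/606 = 1759/606
  7 + 606/1759 = 12919/1759

12919/1759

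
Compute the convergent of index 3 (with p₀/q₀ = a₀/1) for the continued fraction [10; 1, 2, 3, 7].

Using pₖ = aₖpₖ₋₁ + pₖ₋₂, qₖ = aₖqₖ₋₁ + qₖ₋₂ (with p₋₁=1, p₋₂=0, q₋₁=0, q₋₂=1):
  k=0: a=10, p=10, q=1
  k=1: a=1, p=11, q=1
  k=2: a=2, p=32, q=3
  k=3: a=3, p=107, q=10

107/10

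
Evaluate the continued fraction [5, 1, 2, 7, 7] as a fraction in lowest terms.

Using pₖ = aₖpₖ₋₁ + pₖ₋₂ and qₖ = aₖqₖ₋₁ + qₖ₋₂:
  k=0: a=5, p=5, q=1
  k=1: a=1, p=6, q=1
  k=2: a=2, p=17, q=3
  k=3: a=7, p=125, q=22
  k=4: a=7, p=892, q=157

892/157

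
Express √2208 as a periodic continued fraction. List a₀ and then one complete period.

[46; 1, 92]

a₀ = ⌊√2208⌋ = 46.
With m₀=0, d₀=1 and mₖ₊₁ = dₖaₖ − mₖ, dₖ₊₁ = (n − mₖ₊₁²)/dₖ, aₖ₊₁ = ⌊(a₀+mₖ₊₁)/dₖ₊₁⌋:
  k=1: m=46, d=92, a=1
  k=2: m=46, d=1, a=92
d=1 and a=2a₀=92 at k=2, so the next step gives (m, d) = (46, 92) again — its k=1 value — and the period has length 2.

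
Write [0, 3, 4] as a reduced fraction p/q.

4/13

Fold from the inside: start with 4/1.
  3 + 1/4 = 13/4
  0 + 4/13 = 4/13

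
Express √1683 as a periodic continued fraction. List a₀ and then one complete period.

a₀ = ⌊√1683⌋ = 41.
With m₀=0, d₀=1 and mₖ₊₁ = dₖaₖ − mₖ, dₖ₊₁ = (n − mₖ₊₁²)/dₖ, aₖ₊₁ = ⌊(a₀+mₖ₊₁)/dₖ₊₁⌋:
  k=1: m=41, d=2, a=41
  k=2: m=41, d=1, a=82
d=1 and a=2a₀=82 at k=2, so the next step gives (m, d) = (41, 2) again — its k=1 value — and the period has length 2.

[41; 41, 82]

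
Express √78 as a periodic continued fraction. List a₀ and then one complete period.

[8; 1, 4, 1, 16]

a₀ = ⌊√78⌋ = 8.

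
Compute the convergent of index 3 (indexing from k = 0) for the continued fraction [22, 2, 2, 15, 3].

Using pₖ = aₖpₖ₋₁ + pₖ₋₂, qₖ = aₖqₖ₋₁ + qₖ₋₂ (with p₋₁=1, p₋₂=0, q₋₁=0, q₋₂=1):
  k=0: a=22, p=22, q=1
  k=1: a=2, p=45, q=2
  k=2: a=2, p=112, q=5
  k=3: a=15, p=1725, q=77

1725/77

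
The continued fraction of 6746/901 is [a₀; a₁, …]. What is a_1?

2

6746 = 7·901 + 439   →  a_0 = 7
901 = 2·439 + 23   →  a_1 = 2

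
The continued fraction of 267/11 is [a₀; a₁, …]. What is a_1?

267 = 24·11 + 3   →  a_0 = 24
11 = 3·3 + 2   →  a_1 = 3

3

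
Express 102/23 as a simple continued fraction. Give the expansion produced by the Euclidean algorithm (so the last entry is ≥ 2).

[4; 2, 3, 3]

102 = 4·23 + 10
23 = 2·10 + 3
10 = 3·3 + 1
3 = 3·1 + 0  (stop)
So 102/23 = [4; 2, 3, 3].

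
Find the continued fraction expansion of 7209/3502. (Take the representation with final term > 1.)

7209 = 2*3502 + 205
3502 = 17*205 + 17
205 = 12*17 + 1
17 = 17*1 + 0  (stop)
So 7209/3502 = [2; 17, 12, 17].

[2; 17, 12, 17]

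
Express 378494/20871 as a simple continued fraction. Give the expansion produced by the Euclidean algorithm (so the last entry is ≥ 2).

[18; 7, 2, 2, 3, 18, 9]

378494 = 18*20871 + 2816
20871 = 7*2816 + 1159
2816 = 2*1159 + 498
1159 = 2*498 + 163
498 = 3*163 + 9
163 = 18*9 + 1
9 = 9*1 + 0  (stop)
So 378494/20871 = [18; 7, 2, 2, 3, 18, 9].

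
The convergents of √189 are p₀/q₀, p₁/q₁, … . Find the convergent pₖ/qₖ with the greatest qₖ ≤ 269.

1526/111

√189 = [13; 1, 2, 1, 26, …] (period length 4).
Convergents:
  p_0/q_0 = 13/1
  p_1/q_1 = 14/1
  p_2/q_2 = 41/3
  p_3/q_3 = 55/4
  p_4/q_4 = 1471/107
  p_5/q_5 = 1526/111
  p_6/q_6 = 4523/329
q_5 = 111 ≤ 269 < 329 = q_6, so the answer is 1526/111.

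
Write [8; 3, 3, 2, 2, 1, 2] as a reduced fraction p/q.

1777/214

Using pₖ = aₖpₖ₋₁ + pₖ₋₂ and qₖ = aₖqₖ₋₁ + qₖ₋₂:
  k=0: a=8, p=8, q=1
  k=1: a=3, p=25, q=3
  k=2: a=3, p=83, q=10
  k=3: a=2, p=191, q=23
  k=4: a=2, p=465, q=56
  k=5: a=1, p=656, q=79
  k=6: a=2, p=1777, q=214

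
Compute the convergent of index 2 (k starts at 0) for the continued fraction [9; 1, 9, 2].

99/10

Using pₖ = aₖpₖ₋₁ + pₖ₋₂, qₖ = aₖqₖ₋₁ + qₖ₋₂ (with p₋₁=1, p₋₂=0, q₋₁=0, q₋₂=1):
  k=0: a=9, p=9, q=1
  k=1: a=1, p=10, q=1
  k=2: a=9, p=99, q=10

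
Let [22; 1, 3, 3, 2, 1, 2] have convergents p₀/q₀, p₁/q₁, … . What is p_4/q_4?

Using pₖ = aₖpₖ₋₁ + pₖ₋₂, qₖ = aₖqₖ₋₁ + qₖ₋₂ (with p₋₁=1, p₋₂=0, q₋₁=0, q₋₂=1):
  k=0: a=22, p=22, q=1
  k=1: a=1, p=23, q=1
  k=2: a=3, p=91, q=4
  k=3: a=3, p=296, q=13
  k=4: a=2, p=683, q=30

683/30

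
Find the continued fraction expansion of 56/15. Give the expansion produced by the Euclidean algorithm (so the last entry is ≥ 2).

[3; 1, 2, 1, 3]

56 = 3*15 + 11
15 = 1*11 + 4
11 = 2*4 + 3
4 = 1*3 + 1
3 = 3*1 + 0  (stop)
So 56/15 = [3; 1, 2, 1, 3].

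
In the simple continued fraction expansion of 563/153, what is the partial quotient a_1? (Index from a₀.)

563 = 3·153 + 104   →  a_0 = 3
153 = 1·104 + 49   →  a_1 = 1

1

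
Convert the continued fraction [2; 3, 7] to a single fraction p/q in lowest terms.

Using pₖ = aₖpₖ₋₁ + pₖ₋₂ and qₖ = aₖqₖ₋₁ + qₖ₋₂:
  k=0: a=2, p=2, q=1
  k=1: a=3, p=7, q=3
  k=2: a=7, p=51, q=22

51/22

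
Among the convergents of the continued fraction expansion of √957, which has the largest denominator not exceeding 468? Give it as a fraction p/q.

13890/449

√957 = [30; 1, 14, 2, 14, 1, 60, …] (period length 6).
Convergents:
  p_0/q_0 = 30/1
  p_1/q_1 = 31/1
  p_2/q_2 = 464/15
  p_3/q_3 = 959/31
  p_4/q_4 = 13890/449
  p_5/q_5 = 14849/480
q_4 = 449 ≤ 468 < 480 = q_5, so the answer is 13890/449.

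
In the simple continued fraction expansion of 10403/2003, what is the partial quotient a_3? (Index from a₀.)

6

10403 = 5·2003 + 388   →  a_0 = 5
2003 = 5·388 + 63   →  a_1 = 5
388 = 6·63 + 10   →  a_2 = 6
63 = 6·10 + 3   →  a_3 = 6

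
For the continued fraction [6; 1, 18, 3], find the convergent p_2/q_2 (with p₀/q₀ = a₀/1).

Using pₖ = aₖpₖ₋₁ + pₖ₋₂, qₖ = aₖqₖ₋₁ + qₖ₋₂ (with p₋₁=1, p₋₂=0, q₋₁=0, q₋₂=1):
  k=0: a=6, p=6, q=1
  k=1: a=1, p=7, q=1
  k=2: a=18, p=132, q=19

132/19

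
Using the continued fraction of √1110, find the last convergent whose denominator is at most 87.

1999/60

√1110 = [33; 3, 6, 3, 66, …] (period length 4).
Convergents:
  p_0/q_0 = 33/1
  p_1/q_1 = 100/3
  p_2/q_2 = 633/19
  p_3/q_3 = 1999/60
  p_4/q_4 = 132567/3979
q_3 = 60 ≤ 87 < 3979 = q_4, so the answer is 1999/60.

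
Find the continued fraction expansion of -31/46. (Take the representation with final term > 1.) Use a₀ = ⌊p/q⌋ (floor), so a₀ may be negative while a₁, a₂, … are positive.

-31 = -1·46 + 15
46 = 3·15 + 1
15 = 15·1 + 0  (stop)
So -31/46 = [-1; 3, 15].

[-1; 3, 15]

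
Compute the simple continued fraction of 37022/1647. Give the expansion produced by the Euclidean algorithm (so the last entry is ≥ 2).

[22; 2, 11, 10, 7]

37022 = 22*1647 + 788
1647 = 2*788 + 71
788 = 11*71 + 7
71 = 10*7 + 1
7 = 7*1 + 0  (stop)
So 37022/1647 = [22; 2, 11, 10, 7].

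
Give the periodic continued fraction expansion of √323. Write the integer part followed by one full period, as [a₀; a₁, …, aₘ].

a₀ = ⌊√323⌋ = 17.
With m₀=0, d₀=1 and mₖ₊₁ = dₖaₖ − mₖ, dₖ₊₁ = (n − mₖ₊₁²)/dₖ, aₖ₊₁ = ⌊(a₀+mₖ₊₁)/dₖ₊₁⌋:
  k=1: m=17, d=34, a=1
  k=2: m=17, d=1, a=34
d=1 and a=2a₀=34 at k=2, so the next step gives (m, d) = (17, 34) again — its k=1 value — and the period has length 2.

[17; 1, 34]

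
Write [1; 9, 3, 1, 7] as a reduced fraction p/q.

Fold from the inside: start with 7/1.
  1 + 1/7 = 8/7
  3 + 7/8 = 31/8
  9 + 8/31 = 287/31
  1 + 31/287 = 318/287

318/287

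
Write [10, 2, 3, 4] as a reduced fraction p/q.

313/30

Fold from the inside: start with 4/1.
  3 + 1/4 = 13/4
  2 + 4/13 = 30/13
  10 + 13/30 = 313/30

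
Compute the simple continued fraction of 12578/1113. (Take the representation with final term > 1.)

[11; 3, 3, 9, 1, 4, 2]

12578 = 11*1113 + 335
1113 = 3*335 + 108
335 = 3*108 + 11
108 = 9*11 + 9
11 = 1*9 + 2
9 = 4*2 + 1
2 = 2*1 + 0  (stop)
So 12578/1113 = [11; 3, 3, 9, 1, 4, 2].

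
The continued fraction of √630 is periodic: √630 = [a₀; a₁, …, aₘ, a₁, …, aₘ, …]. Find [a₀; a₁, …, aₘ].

a₀ = ⌊√630⌋ = 25.
With m₀=0, d₀=1 and mₖ₊₁ = dₖaₖ − mₖ, dₖ₊₁ = (n − mₖ₊₁²)/dₖ, aₖ₊₁ = ⌊(a₀+mₖ₊₁)/dₖ₊₁⌋:
  k=1: m=25, d=5, a=10
  k=2: m=25, d=1, a=50
d=1 and a=2a₀=50 at k=2, so the next step gives (m, d) = (25, 5) again — its k=1 value — and the period has length 2.

[25; 10, 50]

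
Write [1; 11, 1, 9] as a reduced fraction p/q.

129/119

Using pₖ = aₖpₖ₋₁ + pₖ₋₂ and qₖ = aₖqₖ₋₁ + qₖ₋₂:
  k=0: a=1, p=1, q=1
  k=1: a=11, p=12, q=11
  k=2: a=1, p=13, q=12
  k=3: a=9, p=129, q=119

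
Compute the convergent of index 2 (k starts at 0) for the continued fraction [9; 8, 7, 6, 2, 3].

Using pₖ = aₖpₖ₋₁ + pₖ₋₂, qₖ = aₖqₖ₋₁ + qₖ₋₂ (with p₋₁=1, p₋₂=0, q₋₁=0, q₋₂=1):
  k=0: a=9, p=9, q=1
  k=1: a=8, p=73, q=8
  k=2: a=7, p=520, q=57

520/57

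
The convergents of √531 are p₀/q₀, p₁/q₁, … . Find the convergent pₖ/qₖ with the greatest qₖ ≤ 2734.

24403/1059

√531 = [23; 23, 46, …] (period length 2).
Convergents:
  p_0/q_0 = 23/1
  p_1/q_1 = 530/23
  p_2/q_2 = 24403/1059
  p_3/q_3 = 561799/24380
q_2 = 1059 ≤ 2734 < 24380 = q_3, so the answer is 24403/1059.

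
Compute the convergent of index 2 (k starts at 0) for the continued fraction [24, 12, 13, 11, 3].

3781/157

Using pₖ = aₖpₖ₋₁ + pₖ₋₂, qₖ = aₖqₖ₋₁ + qₖ₋₂ (with p₋₁=1, p₋₂=0, q₋₁=0, q₋₂=1):
  k=0: a=24, p=24, q=1
  k=1: a=12, p=289, q=12
  k=2: a=13, p=3781, q=157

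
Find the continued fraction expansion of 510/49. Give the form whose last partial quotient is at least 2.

510 = 10×49 + 20
49 = 2×20 + 9
20 = 2×9 + 2
9 = 4×2 + 1
2 = 2×1 + 0  (stop)
So 510/49 = [10; 2, 2, 4, 2].

[10; 2, 2, 4, 2]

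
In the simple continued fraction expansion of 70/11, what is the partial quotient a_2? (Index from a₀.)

70 = 6·11 + 4   →  a_0 = 6
11 = 2·4 + 3   →  a_1 = 2
4 = 1·3 + 1   →  a_2 = 1

1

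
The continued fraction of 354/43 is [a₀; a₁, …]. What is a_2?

3

354 = 8·43 + 10   →  a_0 = 8
43 = 4·10 + 3   →  a_1 = 4
10 = 3·3 + 1   →  a_2 = 3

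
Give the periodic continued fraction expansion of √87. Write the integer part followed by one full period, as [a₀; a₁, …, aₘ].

a₀ = ⌊√87⌋ = 9.
With m₀=0, d₀=1 and mₖ₊₁ = dₖaₖ − mₖ, dₖ₊₁ = (n − mₖ₊₁²)/dₖ, aₖ₊₁ = ⌊(a₀+mₖ₊₁)/dₖ₊₁⌋:
  k=1: m=9, d=6, a=3
  k=2: m=9, d=1, a=18
d=1 and a=2a₀=18 at k=2, so the next step gives (m, d) = (9, 6) again — its k=1 value — and the period has length 2.

[9; 3, 18]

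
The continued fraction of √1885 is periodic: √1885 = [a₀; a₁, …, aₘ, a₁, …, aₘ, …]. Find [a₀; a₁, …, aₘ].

[43; 2, 2, 2, 86]

a₀ = ⌊√1885⌋ = 43.
With m₀=0, d₀=1 and mₖ₊₁ = dₖaₖ − mₖ, dₖ₊₁ = (n − mₖ₊₁²)/dₖ, aₖ₊₁ = ⌊(a₀+mₖ₊₁)/dₖ₊₁⌋:
  k=1: m=43, d=36, a=2
  k=2: m=29, d=29, a=2
  k=3: m=29, d=36, a=2
  k=4: m=43, d=1, a=86
d=1 and a=2a₀=86 at k=4, so the next step gives (m, d) = (43, 36) again — its k=1 value — and the period has length 4.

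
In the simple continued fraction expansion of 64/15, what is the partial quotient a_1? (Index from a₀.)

64 = 4·15 + 4   →  a_0 = 4
15 = 3·4 + 3   →  a_1 = 3

3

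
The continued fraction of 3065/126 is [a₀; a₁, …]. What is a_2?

13

3065 = 24·126 + 41   →  a_0 = 24
126 = 3·41 + 3   →  a_1 = 3
41 = 13·3 + 2   →  a_2 = 13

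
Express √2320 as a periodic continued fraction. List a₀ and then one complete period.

[48; 6, 96]

a₀ = ⌊√2320⌋ = 48.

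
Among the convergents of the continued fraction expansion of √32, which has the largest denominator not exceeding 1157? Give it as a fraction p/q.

√32 = [5; 1, 1, 1, 10, …] (period length 4).
Convergents:
  p_0/q_0 = 5/1
  p_1/q_1 = 6/1
  p_2/q_2 = 11/2
  p_3/q_3 = 17/3
  p_4/q_4 = 181/32
  p_5/q_5 = 198/35
  p_6/q_6 = 379/67
  p_7/q_7 = 577/102
  p_8/q_8 = 6149/1087
  p_9/q_9 = 6726/1189
q_8 = 1087 ≤ 1157 < 1189 = q_9, so the answer is 6149/1087.

6149/1087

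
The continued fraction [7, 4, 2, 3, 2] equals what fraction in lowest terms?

Using pₖ = aₖpₖ₋₁ + pₖ₋₂ and qₖ = aₖqₖ₋₁ + qₖ₋₂:
  k=0: a=7, p=7, q=1
  k=1: a=4, p=29, q=4
  k=2: a=2, p=65, q=9
  k=3: a=3, p=224, q=31
  k=4: a=2, p=513, q=71

513/71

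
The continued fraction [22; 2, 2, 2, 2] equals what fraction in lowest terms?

Fold from the inside: start with 2/1.
  2 + 1/2 = 5/2
  2 + 2/5 = 12/5
  2 + 5/12 = 29/12
  22 + 12/29 = 650/29

650/29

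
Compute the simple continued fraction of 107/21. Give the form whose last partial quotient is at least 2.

[5; 10, 2]

107 = 5*21 + 2
21 = 10*2 + 1
2 = 2*1 + 0  (stop)
So 107/21 = [5; 10, 2].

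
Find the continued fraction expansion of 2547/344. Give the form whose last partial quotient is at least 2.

2547 = 7·344 + 139
344 = 2·139 + 66
139 = 2·66 + 7
66 = 9·7 + 3
7 = 2·3 + 1
3 = 3·1 + 0  (stop)
So 2547/344 = [7; 2, 2, 9, 2, 3].

[7; 2, 2, 9, 2, 3]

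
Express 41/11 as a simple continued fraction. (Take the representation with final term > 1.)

[3; 1, 2, 1, 2]

41 = 3·11 + 8
11 = 1·8 + 3
8 = 2·3 + 2
3 = 1·2 + 1
2 = 2·1 + 0  (stop)
So 41/11 = [3; 1, 2, 1, 2].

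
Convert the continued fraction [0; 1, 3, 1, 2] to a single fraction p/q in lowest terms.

11/14

Fold from the inside: start with 2/1.
  1 + 1/2 = 3/2
  3 + 2/3 = 11/3
  1 + 3/11 = 14/11
  0 + 11/14 = 11/14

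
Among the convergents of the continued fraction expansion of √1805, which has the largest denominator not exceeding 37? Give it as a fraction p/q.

1402/33

√1805 = [42; 2, 16, 2, 84, …] (period length 4).
Convergents:
  p_0/q_0 = 42/1
  p_1/q_1 = 85/2
  p_2/q_2 = 1402/33
  p_3/q_3 = 2889/68
q_2 = 33 ≤ 37 < 68 = q_3, so the answer is 1402/33.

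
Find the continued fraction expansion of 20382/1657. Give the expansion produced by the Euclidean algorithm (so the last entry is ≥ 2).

20382 = 12×1657 + 498
1657 = 3×498 + 163
498 = 3×163 + 9
163 = 18×9 + 1
9 = 9×1 + 0  (stop)
So 20382/1657 = [12; 3, 3, 18, 9].

[12; 3, 3, 18, 9]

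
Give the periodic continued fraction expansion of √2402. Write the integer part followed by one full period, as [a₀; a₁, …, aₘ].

[49; 98]

a₀ = ⌊√2402⌋ = 49.
With m₀=0, d₀=1 and mₖ₊₁ = dₖaₖ − mₖ, dₖ₊₁ = (n − mₖ₊₁²)/dₖ, aₖ₊₁ = ⌊(a₀+mₖ₊₁)/dₖ₊₁⌋:
  k=1: m=49, d=1, a=98
d=1 and a=2a₀=98 at k=1, so the next step gives (m, d) = (49, 1) again — its k=1 value — and the period has length 1.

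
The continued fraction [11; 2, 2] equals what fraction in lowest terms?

Fold from the inside: start with 2/1.
  2 + 1/2 = 5/2
  11 + 2/5 = 57/5

57/5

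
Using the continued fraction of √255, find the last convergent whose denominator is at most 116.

√255 = [15; 1, 30, …] (period length 2).
Convergents:
  p_0/q_0 = 15/1
  p_1/q_1 = 16/1
  p_2/q_2 = 495/31
  p_3/q_3 = 511/32
  p_4/q_4 = 15825/991
q_3 = 32 ≤ 116 < 991 = q_4, so the answer is 511/32.

511/32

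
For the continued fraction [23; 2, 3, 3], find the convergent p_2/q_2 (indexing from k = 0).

Using pₖ = aₖpₖ₋₁ + pₖ₋₂, qₖ = aₖqₖ₋₁ + qₖ₋₂ (with p₋₁=1, p₋₂=0, q₋₁=0, q₋₂=1):
  k=0: a=23, p=23, q=1
  k=1: a=2, p=47, q=2
  k=2: a=3, p=164, q=7

164/7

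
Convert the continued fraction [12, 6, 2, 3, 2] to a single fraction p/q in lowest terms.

Fold from the inside: start with 2/1.
  3 + 1/2 = 7/2
  2 + 2/7 = 16/7
  6 + 7/16 = 103/16
  12 + 16/103 = 1252/103

1252/103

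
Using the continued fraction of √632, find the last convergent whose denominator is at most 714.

7743/308

√632 = [25; 7, 6, 7, 50, …] (period length 4).
Convergents:
  p_0/q_0 = 25/1
  p_1/q_1 = 176/7
  p_2/q_2 = 1081/43
  p_3/q_3 = 7743/308
  p_4/q_4 = 388231/15443
q_3 = 308 ≤ 714 < 15443 = q_4, so the answer is 7743/308.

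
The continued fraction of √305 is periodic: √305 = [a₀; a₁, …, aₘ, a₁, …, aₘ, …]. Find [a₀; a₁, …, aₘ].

a₀ = ⌊√305⌋ = 17.
With m₀=0, d₀=1 and mₖ₊₁ = dₖaₖ − mₖ, dₖ₊₁ = (n − mₖ₊₁²)/dₖ, aₖ₊₁ = ⌊(a₀+mₖ₊₁)/dₖ₊₁⌋:
  k=1: m=17, d=16, a=2
  k=2: m=15, d=5, a=6
  k=3: m=15, d=16, a=2
  k=4: m=17, d=1, a=34
d=1 and a=2a₀=34 at k=4, so the next step gives (m, d) = (17, 16) again — its k=1 value — and the period has length 4.

[17; 2, 6, 2, 34]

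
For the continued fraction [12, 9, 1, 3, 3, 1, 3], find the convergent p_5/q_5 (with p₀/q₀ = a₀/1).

2009/166

Using pₖ = aₖpₖ₋₁ + pₖ₋₂, qₖ = aₖqₖ₋₁ + qₖ₋₂ (with p₋₁=1, p₋₂=0, q₋₁=0, q₋₂=1):
  k=0: a=12, p=12, q=1
  k=1: a=9, p=109, q=9
  k=2: a=1, p=121, q=10
  k=3: a=3, p=472, q=39
  k=4: a=3, p=1537, q=127
  k=5: a=1, p=2009, q=166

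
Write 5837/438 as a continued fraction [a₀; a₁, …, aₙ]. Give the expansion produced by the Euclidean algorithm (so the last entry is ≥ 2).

5837 = 13*438 + 143
438 = 3*143 + 9
143 = 15*9 + 8
9 = 1*8 + 1
8 = 8*1 + 0  (stop)
So 5837/438 = [13; 3, 15, 1, 8].

[13; 3, 15, 1, 8]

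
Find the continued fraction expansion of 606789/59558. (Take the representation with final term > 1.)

[10; 5, 3, 5, 4, 9, 18]

606789 = 10·59558 + 11209
59558 = 5·11209 + 3513
11209 = 3·3513 + 670
3513 = 5·670 + 163
670 = 4·163 + 18
163 = 9·18 + 1
18 = 18·1 + 0  (stop)
So 606789/59558 = [10; 5, 3, 5, 4, 9, 18].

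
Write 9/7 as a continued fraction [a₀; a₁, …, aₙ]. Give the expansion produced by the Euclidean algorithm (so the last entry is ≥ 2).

[1; 3, 2]

9 = 1×7 + 2
7 = 3×2 + 1
2 = 2×1 + 0  (stop)
So 9/7 = [1; 3, 2].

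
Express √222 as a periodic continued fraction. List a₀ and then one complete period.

[14; 1, 8, 1, 28]

a₀ = ⌊√222⌋ = 14.
With m₀=0, d₀=1 and mₖ₊₁ = dₖaₖ − mₖ, dₖ₊₁ = (n − mₖ₊₁²)/dₖ, aₖ₊₁ = ⌊(a₀+mₖ₊₁)/dₖ₊₁⌋:
  k=1: m=14, d=26, a=1
  k=2: m=12, d=3, a=8
  k=3: m=12, d=26, a=1
  k=4: m=14, d=1, a=28
d=1 and a=2a₀=28 at k=4, so the next step gives (m, d) = (14, 26) again — its k=1 value — and the period has length 4.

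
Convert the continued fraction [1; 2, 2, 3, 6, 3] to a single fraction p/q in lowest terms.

Fold from the inside: start with 3/1.
  6 + 1/3 = 19/3
  3 + 3/19 = 60/19
  2 + 19/60 = 139/60
  2 + 60/139 = 338/139
  1 + 139/338 = 477/338

477/338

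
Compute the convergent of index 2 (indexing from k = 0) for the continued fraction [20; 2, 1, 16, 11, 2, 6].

Using pₖ = aₖpₖ₋₁ + pₖ₋₂, qₖ = aₖqₖ₋₁ + qₖ₋₂ (with p₋₁=1, p₋₂=0, q₋₁=0, q₋₂=1):
  k=0: a=20, p=20, q=1
  k=1: a=2, p=41, q=2
  k=2: a=1, p=61, q=3

61/3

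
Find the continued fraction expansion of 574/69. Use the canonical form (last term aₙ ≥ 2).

[8; 3, 7, 3]

574 = 8*69 + 22
69 = 3*22 + 3
22 = 7*3 + 1
3 = 3*1 + 0  (stop)
So 574/69 = [8; 3, 7, 3].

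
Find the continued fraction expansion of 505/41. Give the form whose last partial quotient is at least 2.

505 = 12*41 + 13
41 = 3*13 + 2
13 = 6*2 + 1
2 = 2*1 + 0  (stop)
So 505/41 = [12; 3, 6, 2].

[12; 3, 6, 2]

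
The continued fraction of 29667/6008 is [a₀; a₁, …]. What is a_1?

29667 = 4·6008 + 5635   →  a_0 = 4
6008 = 1·5635 + 373   →  a_1 = 1

1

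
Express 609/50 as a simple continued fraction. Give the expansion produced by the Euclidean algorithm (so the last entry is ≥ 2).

[12; 5, 1, 1, 4]

609 = 12×50 + 9
50 = 5×9 + 5
9 = 1×5 + 4
5 = 1×4 + 1
4 = 4×1 + 0  (stop)
So 609/50 = [12; 5, 1, 1, 4].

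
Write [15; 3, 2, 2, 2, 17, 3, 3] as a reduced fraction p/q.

Fold from the inside: start with 3/1.
  3 + 1/3 = 10/3
  17 + 3/10 = 173/10
  2 + 10/173 = 356/173
  2 + 173/356 = 885/356
  2 + 356/885 = 2126/885
  3 + 885/2126 = 7263/2126
  15 + 2126/7263 = 111071/7263

111071/7263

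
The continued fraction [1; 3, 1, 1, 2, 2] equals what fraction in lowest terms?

Fold from the inside: start with 2/1.
  2 + 1/2 = 5/2
  1 + 2/5 = 7/5
  1 + 5/7 = 12/7
  3 + 7/12 = 43/12
  1 + 12/43 = 55/43

55/43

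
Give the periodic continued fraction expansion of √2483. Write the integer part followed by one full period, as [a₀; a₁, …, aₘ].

a₀ = ⌊√2483⌋ = 49.

[49; 1, 4, 1, 6, 1, 4, 1, 98]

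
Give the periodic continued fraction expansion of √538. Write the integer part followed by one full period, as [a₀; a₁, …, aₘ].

a₀ = ⌊√538⌋ = 23.

[23; 5, 7, 1, 1, 7, 5, 46]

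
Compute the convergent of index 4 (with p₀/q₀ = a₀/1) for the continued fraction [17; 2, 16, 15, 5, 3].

44027/2518

Using pₖ = aₖpₖ₋₁ + pₖ₋₂, qₖ = aₖqₖ₋₁ + qₖ₋₂ (with p₋₁=1, p₋₂=0, q₋₁=0, q₋₂=1):
  k=0: a=17, p=17, q=1
  k=1: a=2, p=35, q=2
  k=2: a=16, p=577, q=33
  k=3: a=15, p=8690, q=497
  k=4: a=5, p=44027, q=2518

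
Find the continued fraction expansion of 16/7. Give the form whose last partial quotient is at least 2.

[2; 3, 2]

16 = 2×7 + 2
7 = 3×2 + 1
2 = 2×1 + 0  (stop)
So 16/7 = [2; 3, 2].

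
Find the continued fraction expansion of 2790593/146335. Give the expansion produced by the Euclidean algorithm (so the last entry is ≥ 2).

[19; 14, 3, 3, 1, 14, 13, 4]

2790593 = 19·146335 + 10228
146335 = 14·10228 + 3143
10228 = 3·3143 + 799
3143 = 3·799 + 746
799 = 1·746 + 53
746 = 14·53 + 4
53 = 13·4 + 1
4 = 4·1 + 0  (stop)
So 2790593/146335 = [19; 14, 3, 3, 1, 14, 13, 4].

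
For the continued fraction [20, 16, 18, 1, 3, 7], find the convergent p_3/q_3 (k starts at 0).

Using pₖ = aₖpₖ₋₁ + pₖ₋₂, qₖ = aₖqₖ₋₁ + qₖ₋₂ (with p₋₁=1, p₋₂=0, q₋₁=0, q₋₂=1):
  k=0: a=20, p=20, q=1
  k=1: a=16, p=321, q=16
  k=2: a=18, p=5798, q=289
  k=3: a=1, p=6119, q=305

6119/305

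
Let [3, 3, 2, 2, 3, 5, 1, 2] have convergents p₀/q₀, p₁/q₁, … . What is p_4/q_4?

191/58

Using pₖ = aₖpₖ₋₁ + pₖ₋₂, qₖ = aₖqₖ₋₁ + qₖ₋₂ (with p₋₁=1, p₋₂=0, q₋₁=0, q₋₂=1):
  k=0: a=3, p=3, q=1
  k=1: a=3, p=10, q=3
  k=2: a=2, p=23, q=7
  k=3: a=2, p=56, q=17
  k=4: a=3, p=191, q=58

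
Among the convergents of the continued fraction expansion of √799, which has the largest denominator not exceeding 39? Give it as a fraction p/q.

√799 = [28; 3, 1, 3, 56, …] (period length 4).
Convergents:
  p_0/q_0 = 28/1
  p_1/q_1 = 85/3
  p_2/q_2 = 113/4
  p_3/q_3 = 424/15
  p_4/q_4 = 23857/844
q_3 = 15 ≤ 39 < 844 = q_4, so the answer is 424/15.

424/15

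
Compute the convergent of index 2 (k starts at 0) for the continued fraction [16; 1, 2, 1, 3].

Using pₖ = aₖpₖ₋₁ + pₖ₋₂, qₖ = aₖqₖ₋₁ + qₖ₋₂ (with p₋₁=1, p₋₂=0, q₋₁=0, q₋₂=1):
  k=0: a=16, p=16, q=1
  k=1: a=1, p=17, q=1
  k=2: a=2, p=50, q=3

50/3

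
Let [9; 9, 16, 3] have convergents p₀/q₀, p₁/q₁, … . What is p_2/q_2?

Using pₖ = aₖpₖ₋₁ + pₖ₋₂, qₖ = aₖqₖ₋₁ + qₖ₋₂ (with p₋₁=1, p₋₂=0, q₋₁=0, q₋₂=1):
  k=0: a=9, p=9, q=1
  k=1: a=9, p=82, q=9
  k=2: a=16, p=1321, q=145

1321/145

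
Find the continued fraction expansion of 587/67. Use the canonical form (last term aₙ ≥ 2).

[8; 1, 3, 5, 3]

587 = 8·67 + 51
67 = 1·51 + 16
51 = 3·16 + 3
16 = 5·3 + 1
3 = 3·1 + 0  (stop)
So 587/67 = [8; 1, 3, 5, 3].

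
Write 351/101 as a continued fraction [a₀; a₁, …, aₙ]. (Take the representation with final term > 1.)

[3; 2, 9, 1, 1, 2]

351 = 3·101 + 48
101 = 2·48 + 5
48 = 9·5 + 3
5 = 1·3 + 2
3 = 1·2 + 1
2 = 2·1 + 0  (stop)
So 351/101 = [3; 2, 9, 1, 1, 2].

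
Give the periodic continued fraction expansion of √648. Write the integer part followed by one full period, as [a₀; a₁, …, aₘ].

[25; 2, 5, 6, 5, 2, 50]

a₀ = ⌊√648⌋ = 25.
With m₀=0, d₀=1 and mₖ₊₁ = dₖaₖ − mₖ, dₖ₊₁ = (n − mₖ₊₁²)/dₖ, aₖ₊₁ = ⌊(a₀+mₖ₊₁)/dₖ₊₁⌋:
  k=1: m=25, d=23, a=2
  k=2: m=21, d=9, a=5
  k=3: m=24, d=8, a=6
  k=4: m=24, d=9, a=5
  k=5: m=21, d=23, a=2
  k=6: m=25, d=1, a=50
d=1 and a=2a₀=50 at k=6, so the next step gives (m, d) = (25, 23) again — its k=1 value — and the period has length 6.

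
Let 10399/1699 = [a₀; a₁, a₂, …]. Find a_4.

9

10399 = 6·1699 + 205   →  a_0 = 6
1699 = 8·205 + 59   →  a_1 = 8
205 = 3·59 + 28   →  a_2 = 3
59 = 2·28 + 3   →  a_3 = 2
28 = 9·3 + 1   →  a_4 = 9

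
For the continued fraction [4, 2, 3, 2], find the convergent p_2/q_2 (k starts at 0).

31/7

Using pₖ = aₖpₖ₋₁ + pₖ₋₂, qₖ = aₖqₖ₋₁ + qₖ₋₂ (with p₋₁=1, p₋₂=0, q₋₁=0, q₋₂=1):
  k=0: a=4, p=4, q=1
  k=1: a=2, p=9, q=2
  k=2: a=3, p=31, q=7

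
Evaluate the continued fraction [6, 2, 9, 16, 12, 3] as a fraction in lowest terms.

Using pₖ = aₖpₖ₋₁ + pₖ₋₂ and qₖ = aₖqₖ₋₁ + qₖ₋₂:
  k=0: a=6, p=6, q=1
  k=1: a=2, p=13, q=2
  k=2: a=9, p=123, q=19
  k=3: a=16, p=1981, q=306
  k=4: a=12, p=23895, q=3691
  k=5: a=3, p=73666, q=11379

73666/11379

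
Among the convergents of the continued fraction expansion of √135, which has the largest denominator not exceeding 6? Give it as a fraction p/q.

√135 = [11; 1, 1, 1, 1, 1, 1, 1, 22, …] (period length 8).
Convergents:
  p_0/q_0 = 11/1
  p_1/q_1 = 12/1
  p_2/q_2 = 23/2
  p_3/q_3 = 35/3
  p_4/q_4 = 58/5
  p_5/q_5 = 93/8
q_4 = 5 ≤ 6 < 8 = q_5, so the answer is 58/5.

58/5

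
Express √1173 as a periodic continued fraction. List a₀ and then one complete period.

[34; 4, 68]

a₀ = ⌊√1173⌋ = 34.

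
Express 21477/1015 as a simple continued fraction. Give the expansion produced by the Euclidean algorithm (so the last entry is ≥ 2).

21477 = 21*1015 + 162
1015 = 6*162 + 43
162 = 3*43 + 33
43 = 1*33 + 10
33 = 3*10 + 3
10 = 3*3 + 1
3 = 3*1 + 0  (stop)
So 21477/1015 = [21; 6, 3, 1, 3, 3, 3].

[21; 6, 3, 1, 3, 3, 3]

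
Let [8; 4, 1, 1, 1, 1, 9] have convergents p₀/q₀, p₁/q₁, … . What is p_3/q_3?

74/9

Using pₖ = aₖpₖ₋₁ + pₖ₋₂, qₖ = aₖqₖ₋₁ + qₖ₋₂ (with p₋₁=1, p₋₂=0, q₋₁=0, q₋₂=1):
  k=0: a=8, p=8, q=1
  k=1: a=4, p=33, q=4
  k=2: a=1, p=41, q=5
  k=3: a=1, p=74, q=9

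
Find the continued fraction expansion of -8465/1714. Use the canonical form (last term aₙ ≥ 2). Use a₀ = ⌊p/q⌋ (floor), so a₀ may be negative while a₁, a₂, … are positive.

-8465 = -5·1714 + 105
1714 = 16·105 + 34
105 = 3·34 + 3
34 = 11·3 + 1
3 = 3·1 + 0  (stop)
So -8465/1714 = [-5; 16, 3, 11, 3].

[-5; 16, 3, 11, 3]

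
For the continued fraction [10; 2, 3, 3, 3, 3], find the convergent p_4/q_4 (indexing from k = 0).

793/76

Using pₖ = aₖpₖ₋₁ + pₖ₋₂, qₖ = aₖqₖ₋₁ + qₖ₋₂ (with p₋₁=1, p₋₂=0, q₋₁=0, q₋₂=1):
  k=0: a=10, p=10, q=1
  k=1: a=2, p=21, q=2
  k=2: a=3, p=73, q=7
  k=3: a=3, p=240, q=23
  k=4: a=3, p=793, q=76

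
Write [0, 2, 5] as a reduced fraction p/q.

Fold from the inside: start with 5/1.
  2 + 1/5 = 11/5
  0 + 5/11 = 5/11

5/11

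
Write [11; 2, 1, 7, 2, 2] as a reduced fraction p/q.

1373/121

Using pₖ = aₖpₖ₋₁ + pₖ₋₂ and qₖ = aₖqₖ₋₁ + qₖ₋₂:
  k=0: a=11, p=11, q=1
  k=1: a=2, p=23, q=2
  k=2: a=1, p=34, q=3
  k=3: a=7, p=261, q=23
  k=4: a=2, p=556, q=49
  k=5: a=2, p=1373, q=121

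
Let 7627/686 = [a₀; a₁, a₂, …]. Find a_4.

7627 = 11·686 + 81   →  a_0 = 11
686 = 8·81 + 38   →  a_1 = 8
81 = 2·38 + 5   →  a_2 = 2
38 = 7·5 + 3   →  a_3 = 7
5 = 1·3 + 2   →  a_4 = 1

1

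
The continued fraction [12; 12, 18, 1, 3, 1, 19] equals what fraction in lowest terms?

271033/22431

Using pₖ = aₖpₖ₋₁ + pₖ₋₂ and qₖ = aₖqₖ₋₁ + qₖ₋₂:
  k=0: a=12, p=12, q=1
  k=1: a=12, p=145, q=12
  k=2: a=18, p=2622, q=217
  k=3: a=1, p=2767, q=229
  k=4: a=3, p=10923, q=904
  k=5: a=1, p=13690, q=1133
  k=6: a=19, p=271033, q=22431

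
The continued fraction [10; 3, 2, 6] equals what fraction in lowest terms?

Using pₖ = aₖpₖ₋₁ + pₖ₋₂ and qₖ = aₖqₖ₋₁ + qₖ₋₂:
  k=0: a=10, p=10, q=1
  k=1: a=3, p=31, q=3
  k=2: a=2, p=72, q=7
  k=3: a=6, p=463, q=45

463/45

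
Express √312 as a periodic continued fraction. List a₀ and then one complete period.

a₀ = ⌊√312⌋ = 17.
With m₀=0, d₀=1 and mₖ₊₁ = dₖaₖ − mₖ, dₖ₊₁ = (n − mₖ₊₁²)/dₖ, aₖ₊₁ = ⌊(a₀+mₖ₊₁)/dₖ₊₁⌋:
  k=1: m=17, d=23, a=1
  k=2: m=6, d=12, a=1
  k=3: m=6, d=23, a=1
  k=4: m=17, d=1, a=34
d=1 and a=2a₀=34 at k=4, so the next step gives (m, d) = (17, 23) again — its k=1 value — and the period has length 4.

[17; 1, 1, 1, 34]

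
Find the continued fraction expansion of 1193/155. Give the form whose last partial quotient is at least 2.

[7; 1, 2, 3, 2, 1, 4]

1193 = 7×155 + 108
155 = 1×108 + 47
108 = 2×47 + 14
47 = 3×14 + 5
14 = 2×5 + 4
5 = 1×4 + 1
4 = 4×1 + 0  (stop)
So 1193/155 = [7; 1, 2, 3, 2, 1, 4].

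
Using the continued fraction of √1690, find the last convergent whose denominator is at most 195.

3001/73

√1690 = [41; 9, 8, 9, 82, …] (period length 4).
Convergents:
  p_0/q_0 = 41/1
  p_1/q_1 = 370/9
  p_2/q_2 = 3001/73
  p_3/q_3 = 27379/666
q_2 = 73 ≤ 195 < 666 = q_3, so the answer is 3001/73.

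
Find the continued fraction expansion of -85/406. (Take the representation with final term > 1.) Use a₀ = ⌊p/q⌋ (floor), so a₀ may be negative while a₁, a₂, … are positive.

[-1; 1, 3, 1, 3, 2, 9]

-85 = -1·406 + 321
406 = 1·321 + 85
321 = 3·85 + 66
85 = 1·66 + 19
66 = 3·19 + 9
19 = 2·9 + 1
9 = 9·1 + 0  (stop)
So -85/406 = [-1; 1, 3, 1, 3, 2, 9].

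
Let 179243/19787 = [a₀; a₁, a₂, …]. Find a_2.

17

179243 = 9·19787 + 1160   →  a_0 = 9
19787 = 17·1160 + 67   →  a_1 = 17
1160 = 17·67 + 21   →  a_2 = 17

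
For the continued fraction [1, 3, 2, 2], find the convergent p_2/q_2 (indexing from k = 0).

Using pₖ = aₖpₖ₋₁ + pₖ₋₂, qₖ = aₖqₖ₋₁ + qₖ₋₂ (with p₋₁=1, p₋₂=0, q₋₁=0, q₋₂=1):
  k=0: a=1, p=1, q=1
  k=1: a=3, p=4, q=3
  k=2: a=2, p=9, q=7

9/7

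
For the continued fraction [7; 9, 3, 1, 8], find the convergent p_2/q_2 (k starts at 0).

199/28

Using pₖ = aₖpₖ₋₁ + pₖ₋₂, qₖ = aₖqₖ₋₁ + qₖ₋₂ (with p₋₁=1, p₋₂=0, q₋₁=0, q₋₂=1):
  k=0: a=7, p=7, q=1
  k=1: a=9, p=64, q=9
  k=2: a=3, p=199, q=28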